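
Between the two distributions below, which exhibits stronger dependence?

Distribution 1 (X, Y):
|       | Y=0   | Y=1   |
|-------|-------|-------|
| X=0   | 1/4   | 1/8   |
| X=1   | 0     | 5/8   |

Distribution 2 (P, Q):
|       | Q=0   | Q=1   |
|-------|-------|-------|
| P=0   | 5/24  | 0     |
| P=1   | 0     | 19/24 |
Distribution 1 (X, Y):
Marginal P(X) (row sums):
  P(X=0) = 1/4 + 1/8 = 3/8
  P(X=1) = 0 + 5/8 = 5/8
Marginal P(Y) (column sums):
  P(Y=0) = 1/4 + 0 = 1/4
  P(Y=1) = 1/8 + 5/8 = 3/4

H(X) = -[(3/8)·log₂(3/8) + (5/8)·log₂(5/8)]
  = 0.5306 + 0.4238
  = 0.9544 bits
H(Y) = -[(1/4)·log₂(1/4) + (3/4)·log₂(3/4)]
  = 0.5000 + 0.3113
  = 0.8113 bits
H(X,Y) = -[(1/4)·log₂(1/4) + (1/8)·log₂(1/8) + (5/8)·log₂(5/8)]
  = 0.5000 + 0.3750 + 0.4238
  = 1.2988 bits

I(X;Y) = H(X) + H(Y) - H(X,Y)
  = 0.9544 + 0.8113 - 1.2988
  = 0.4669 bits

Distribution 2 (P, Q):
Marginal P(P) (row sums):
  P(P=0) = 5/24 + 0 = 5/24
  P(P=1) = 0 + 19/24 = 19/24
Marginal P(Q) (column sums):
  P(Q=0) = 5/24 + 0 = 5/24
  P(Q=1) = 0 + 19/24 = 19/24

H(P) = -[(5/24)·log₂(5/24) + (19/24)·log₂(19/24)]
  = 0.4715 + 0.2668
  = 0.7383 bits
H(Q) = -[(5/24)·log₂(5/24) + (19/24)·log₂(19/24)]
  = 0.4715 + 0.2668
  = 0.7383 bits
H(P,Q) = -[(5/24)·log₂(5/24) + (19/24)·log₂(19/24)]
  = 0.4715 + 0.2668
  = 0.7383 bits

I(P;Q) = H(P) + H(Q) - H(P,Q)
  = 0.7383 + 0.7383 - 0.7383
  = 0.7383 bits

I(P;Q) = 0.7383 bits > I(X;Y) = 0.4669 bits, so (P, Q) has the higher mutual information (stronger dependence).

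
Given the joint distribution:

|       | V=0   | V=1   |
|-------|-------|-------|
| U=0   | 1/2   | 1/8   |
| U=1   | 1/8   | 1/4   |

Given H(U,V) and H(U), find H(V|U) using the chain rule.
From the chain rule: H(U,V) = H(U) + H(V|U)
Therefore: H(V|U) = H(U,V) - H(U)

H(U,V) = -[(1/2)·log₂(1/2) + (1/8)·log₂(1/8) + (1/8)·log₂(1/8) + (1/4)·log₂(1/4)]
  = 0.5000 + 0.3750 + 0.3750 + 0.5000
  = 1.7500 bits
Marginal P(U) (row sums):
  P(U=0) = 1/2 + 1/8 = 5/8
  P(U=1) = 1/8 + 1/4 = 3/8
H(U) = -[(5/8)·log₂(5/8) + (3/8)·log₂(3/8)]
  = 0.4238 + 0.5306
  = 0.9544 bits

H(V|U) = 1.7500 - 0.9544 = 0.7956 bits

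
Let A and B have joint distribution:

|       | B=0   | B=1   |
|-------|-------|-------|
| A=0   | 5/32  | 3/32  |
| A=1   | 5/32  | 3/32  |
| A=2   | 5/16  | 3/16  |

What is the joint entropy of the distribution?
H(A,B) = -Σ P(A,B) log₂ P(A,B), summed over the non-zero cells:
H(A,B) = -[(5/32)·log₂(5/32) + (3/32)·log₂(3/32) + (5/32)·log₂(5/32) + (3/32)·log₂(3/32) + (5/16)·log₂(5/16) + (3/16)·log₂(3/16)]
  = 0.4184 + 0.3202 + 0.4184 + 0.3202 + 0.5244 + 0.4528
  = 2.4544 bits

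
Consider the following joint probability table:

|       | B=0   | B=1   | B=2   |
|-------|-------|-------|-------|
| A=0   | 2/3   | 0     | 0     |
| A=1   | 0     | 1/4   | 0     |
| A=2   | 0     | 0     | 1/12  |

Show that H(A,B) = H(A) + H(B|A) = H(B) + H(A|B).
Marginal P(A) (row sums):
  P(A=0) = 2/3 + 0 + 0 = 2/3
  P(A=1) = 0 + 1/4 + 0 = 1/4
  P(A=2) = 0 + 0 + 1/12 = 1/12
Marginal P(B) (column sums):
  P(B=0) = 2/3 + 0 + 0 = 2/3
  P(B=1) = 0 + 1/4 + 0 = 1/4
  P(B=2) = 0 + 0 + 1/12 = 1/12

Decomposition 1: H(A) + H(B|A)
H(A) = -[(2/3)·log₂(2/3) + (1/4)·log₂(1/4) + (1/12)·log₂(1/12)]
  = 0.3900 + 0.5000 + 0.2987
  = 1.1887 bits
H(B|A) = -Σ P(A,B)·log₂ P(B|A), where P(B|A) = P(A,B) / P(A)
  (cells with P(A,B) = 0 contribute 0)
  (A=0,B=0): P(B|A) = (2/3)/(2/3) = 1;  -(2/3)·log₂(1) = 0.0000
  (A=1,B=1): P(B|A) = (1/4)/(1/4) = 1;  -(1/4)·log₂(1) = 0.0000
  (A=2,B=2): P(B|A) = (1/12)/(1/12) = 1;  -(1/12)·log₂(1) = 0.0000
H(B|A) = 0.0000 + 0.0000 + 0.0000
  = 0.0000 bits
H(A) + H(B|A) = 1.1887 + 0.0000 = 1.1887 bits

Decomposition 2: H(B) + H(A|B)
H(B) = -[(2/3)·log₂(2/3) + (1/4)·log₂(1/4) + (1/12)·log₂(1/12)]
  = 0.3900 + 0.5000 + 0.2987
  = 1.1887 bits
H(A|B) = -Σ P(A,B)·log₂ P(A|B), where P(A|B) = P(A,B) / P(B)
  (cells with P(A,B) = 0 contribute 0)
  (A=0,B=0): P(A|B) = (2/3)/(2/3) = 1;  -(2/3)·log₂(1) = 0.0000
  (A=1,B=1): P(A|B) = (1/4)/(1/4) = 1;  -(1/4)·log₂(1) = 0.0000
  (A=2,B=2): P(A|B) = (1/12)/(1/12) = 1;  -(1/12)·log₂(1) = 0.0000
H(A|B) = 0.0000 + 0.0000 + 0.0000
  = 0.0000 bits
H(B) + H(A|B) = 1.1887 + 0.0000 = 1.1887 bits

Direct computation of the joint entropy:
H(A,B) = -[(2/3)·log₂(2/3) + (1/4)·log₂(1/4) + (1/12)·log₂(1/12)]
  = 0.3900 + 0.5000 + 0.2987
  = 1.1887 bits

All three agree: H(A,B) = 1.1887 bits ✓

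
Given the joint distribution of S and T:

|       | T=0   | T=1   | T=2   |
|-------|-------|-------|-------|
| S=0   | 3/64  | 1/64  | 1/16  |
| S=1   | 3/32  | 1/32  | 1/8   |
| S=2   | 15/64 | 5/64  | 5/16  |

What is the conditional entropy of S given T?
Marginal P(T) (column sums):
  P(T=0) = 3/64 + 3/32 + 15/64 = 3/8
  P(T=1) = 1/64 + 1/32 + 5/64 = 1/8
  P(T=2) = 1/16 + 1/8 + 5/16 = 1/2

H(S|T) = -Σ P(S,T)·log₂ P(S|T), where P(S|T) = P(S,T) / P(T)
  (S=0,T=0): P(S|T) = (3/64)/(3/8) = 1/8;  -(3/64)·log₂(1/8) = 0.1406
  (S=0,T=1): P(S|T) = (1/64)/(1/8) = 1/8;  -(1/64)·log₂(1/8) = 0.0469
  (S=0,T=2): P(S|T) = (1/16)/(1/2) = 1/8;  -(1/16)·log₂(1/8) = 0.1875
  (S=1,T=0): P(S|T) = (3/32)/(3/8) = 1/4;  -(3/32)·log₂(1/4) = 0.1875
  (S=1,T=1): P(S|T) = (1/32)/(1/8) = 1/4;  -(1/32)·log₂(1/4) = 0.0625
  (S=1,T=2): P(S|T) = (1/8)/(1/2) = 1/4;  -(1/8)·log₂(1/4) = 0.2500
  (S=2,T=0): P(S|T) = (15/64)/(3/8) = 5/8;  -(15/64)·log₂(5/8) = 0.1589
  (S=2,T=1): P(S|T) = (5/64)/(1/8) = 5/8;  -(5/64)·log₂(5/8) = 0.0530
  (S=2,T=2): P(S|T) = (5/16)/(1/2) = 5/8;  -(5/16)·log₂(5/8) = 0.2119
H(S|T) = 0.1406 + 0.0469 + 0.1875 + 0.1875 + 0.0625 + 0.2500 + 0.1589 + 0.0530 + 0.2119
  = 1.2988 bits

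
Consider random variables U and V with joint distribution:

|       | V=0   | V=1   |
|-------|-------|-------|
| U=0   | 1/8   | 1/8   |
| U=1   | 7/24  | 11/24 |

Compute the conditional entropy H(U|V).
Marginal P(V) (column sums):
  P(V=0) = 1/8 + 7/24 = 5/12
  P(V=1) = 1/8 + 11/24 = 7/12

H(U|V) = -Σ P(U,V)·log₂ P(U|V), where P(U|V) = P(U,V) / P(V)
  (U=0,V=0): P(U|V) = (1/8)/(5/12) = 3/10;  -(1/8)·log₂(3/10) = 0.2171
  (U=0,V=1): P(U|V) = (1/8)/(7/12) = 3/14;  -(1/8)·log₂(3/14) = 0.2778
  (U=1,V=0): P(U|V) = (7/24)/(5/12) = 7/10;  -(7/24)·log₂(7/10) = 0.1501
  (U=1,V=1): P(U|V) = (11/24)/(7/12) = 11/14;  -(11/24)·log₂(11/14) = 0.1595
H(U|V) = 0.2171 + 0.2778 + 0.1501 + 0.1595
  = 0.8045 bits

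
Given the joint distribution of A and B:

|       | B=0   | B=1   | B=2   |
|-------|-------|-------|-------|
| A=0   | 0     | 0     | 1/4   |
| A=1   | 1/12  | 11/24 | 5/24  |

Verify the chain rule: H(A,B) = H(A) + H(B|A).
Left side:
H(A,B) = -[(1/4)·log₂(1/4) + (1/12)·log₂(1/12) + (11/24)·log₂(11/24) + (5/24)·log₂(5/24)]
  = 0.5000 + 0.2987 + 0.5159 + 0.4715
  = 1.7861 bits

Right side:
Marginal P(A) (row sums):
  P(A=0) = 0 + 0 + 1/4 = 1/4
  P(A=1) = 1/12 + 11/24 + 5/24 = 3/4
H(A) = -[(1/4)·log₂(1/4) + (3/4)·log₂(3/4)]
  = 0.5000 + 0.3113
  = 0.8113 bits
H(B|A) = -Σ P(A,B)·log₂ P(B|A), where P(B|A) = P(A,B) / P(A)
  (cells with P(A,B) = 0 contribute 0)
  (A=0,B=2): P(B|A) = (1/4)/(1/4) = 1;  -(1/4)·log₂(1) = 0.0000
  (A=1,B=0): P(B|A) = (1/12)/(3/4) = 1/9;  -(1/12)·log₂(1/9) = 0.2642
  (A=1,B=1): P(B|A) = (11/24)/(3/4) = 11/18;  -(11/24)·log₂(11/18) = 0.3256
  (A=1,B=2): P(B|A) = (5/24)/(3/4) = 5/18;  -(5/24)·log₂(5/18) = 0.3850
H(B|A) = 0.0000 + 0.2642 + 0.3256 + 0.3850
  = 0.9748 bits
H(A) + H(B|A) = 0.8113 + 0.9748 = 1.7861 bits

Both sides equal 1.7861 bits, so the chain rule holds ✓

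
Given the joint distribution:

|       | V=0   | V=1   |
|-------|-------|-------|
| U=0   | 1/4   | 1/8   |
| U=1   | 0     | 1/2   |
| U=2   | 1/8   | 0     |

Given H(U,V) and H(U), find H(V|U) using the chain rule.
From the chain rule: H(U,V) = H(U) + H(V|U)
Therefore: H(V|U) = H(U,V) - H(U)

H(U,V) = -[(1/4)·log₂(1/4) + (1/8)·log₂(1/8) + (1/2)·log₂(1/2) + (1/8)·log₂(1/8)]
  = 0.5000 + 0.3750 + 0.5000 + 0.3750
  = 1.7500 bits
Marginal P(U) (row sums):
  P(U=0) = 1/4 + 1/8 = 3/8
  P(U=1) = 0 + 1/2 = 1/2
  P(U=2) = 1/8 + 0 = 1/8
H(U) = -[(3/8)·log₂(3/8) + (1/2)·log₂(1/2) + (1/8)·log₂(1/8)]
  = 0.5306 + 0.5000 + 0.3750
  = 1.4056 bits

H(V|U) = 1.7500 - 1.4056 = 0.3444 bits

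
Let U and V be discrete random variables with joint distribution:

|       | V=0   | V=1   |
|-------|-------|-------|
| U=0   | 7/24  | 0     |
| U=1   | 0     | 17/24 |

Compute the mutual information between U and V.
Marginal P(U) (row sums):
  P(U=0) = 7/24 + 0 = 7/24
  P(U=1) = 0 + 17/24 = 17/24
Marginal P(V) (column sums):
  P(V=0) = 7/24 + 0 = 7/24
  P(V=1) = 0 + 17/24 = 17/24

H(U) = -[(7/24)·log₂(7/24) + (17/24)·log₂(17/24)]
  = 0.5185 + 0.3524
  = 0.8709 bits
H(V) = -[(7/24)·log₂(7/24) + (17/24)·log₂(17/24)]
  = 0.5185 + 0.3524
  = 0.8709 bits
H(U,V) = -[(7/24)·log₂(7/24) + (17/24)·log₂(17/24)]
  = 0.5185 + 0.3524
  = 0.8709 bits

I(U;V) = H(U) + H(V) - H(U,V)
  = 0.8709 + 0.8709 - 0.8709
  = 0.8709 bits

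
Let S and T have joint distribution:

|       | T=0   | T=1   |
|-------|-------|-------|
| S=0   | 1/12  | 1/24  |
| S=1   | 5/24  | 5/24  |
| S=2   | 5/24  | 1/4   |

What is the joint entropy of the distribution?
H(S,T) = -Σ P(S,T) log₂ P(S,T), summed over the non-zero cells:
H(S,T) = -[(1/12)·log₂(1/12) + (1/24)·log₂(1/24) + (5/24)·log₂(5/24) + (5/24)·log₂(5/24) + (5/24)·log₂(5/24) + (1/4)·log₂(1/4)]
  = 0.2987 + 0.1910 + 0.4715 + 0.4715 + 0.4715 + 0.5000
  = 2.4042 bits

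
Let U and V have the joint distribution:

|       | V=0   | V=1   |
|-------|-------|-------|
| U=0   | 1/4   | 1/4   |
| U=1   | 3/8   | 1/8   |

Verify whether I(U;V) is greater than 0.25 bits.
Marginal P(U) (row sums):
  P(U=0) = 1/4 + 1/4 = 1/2
  P(U=1) = 3/8 + 1/8 = 1/2
Marginal P(V) (column sums):
  P(V=0) = 1/4 + 3/8 = 5/8
  P(V=1) = 1/4 + 1/8 = 3/8

H(U) = -[(1/2)·log₂(1/2) + (1/2)·log₂(1/2)]
  = 0.5000 + 0.5000
  = 1.0000 bits
H(V) = -[(5/8)·log₂(5/8) + (3/8)·log₂(3/8)]
  = 0.4238 + 0.5306
  = 0.9544 bits
H(U,V) = -[(1/4)·log₂(1/4) + (1/4)·log₂(1/4) + (3/8)·log₂(3/8) + (1/8)·log₂(1/8)]
  = 0.5000 + 0.5000 + 0.5306 + 0.3750
  = 1.9056 bits

I(U;V) = H(U) + H(V) - H(U,V)
  = 1.0000 + 0.9544 - 1.9056
  = 0.0488 bits

No. I(U;V) = 0.0488 bits, which is ≤ 0.25 bits.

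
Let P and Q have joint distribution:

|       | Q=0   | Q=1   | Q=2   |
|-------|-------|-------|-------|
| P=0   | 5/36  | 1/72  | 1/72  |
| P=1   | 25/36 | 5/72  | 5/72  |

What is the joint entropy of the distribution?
H(P,Q) = -Σ P(P,Q) log₂ P(P,Q), summed over the non-zero cells:
H(P,Q) = -[(5/36)·log₂(5/36) + (1/72)·log₂(1/72) + (1/72)·log₂(1/72) + (25/36)·log₂(25/36) + (5/72)·log₂(5/72) + (5/72)·log₂(5/72)]
  = 0.3956 + 0.0857 + 0.0857 + 0.3653 + 0.2672 + 0.2672
  = 1.4667 bits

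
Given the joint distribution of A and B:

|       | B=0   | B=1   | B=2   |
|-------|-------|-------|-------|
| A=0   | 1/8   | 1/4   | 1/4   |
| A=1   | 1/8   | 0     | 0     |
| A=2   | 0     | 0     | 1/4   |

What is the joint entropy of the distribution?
H(A,B) = -Σ P(A,B) log₂ P(A,B), summed over the non-zero cells:
H(A,B) = -[(1/8)·log₂(1/8) + (1/4)·log₂(1/4) + (1/4)·log₂(1/4) + (1/8)·log₂(1/8) + (1/4)·log₂(1/4)]
  = 0.3750 + 0.5000 + 0.5000 + 0.3750 + 0.5000
  = 2.2500 bits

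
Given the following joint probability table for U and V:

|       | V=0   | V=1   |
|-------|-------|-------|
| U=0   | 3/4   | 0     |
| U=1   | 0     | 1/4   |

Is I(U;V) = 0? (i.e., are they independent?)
Marginal P(U) (row sums):
  P(U=0) = 3/4 + 0 = 3/4
  P(U=1) = 0 + 1/4 = 1/4
Marginal P(V) (column sums):
  P(V=0) = 3/4 + 0 = 3/4
  P(V=1) = 0 + 1/4 = 1/4

U and V are independent iff P(U=i,V=j) = P(U=i)·P(V=j) for every cell.
  P(U=0)·P(V=0) = 3/4 × 3/4 = 9/16, but P(U=0,V=0) = 3/4 ✗

No, U and V are not independent. Quantitatively, I(U;V) > 0:

H(U) = -[(3/4)·log₂(3/4) + (1/4)·log₂(1/4)]
  = 0.3113 + 0.5000
  = 0.8113 bits
H(V) = -[(3/4)·log₂(3/4) + (1/4)·log₂(1/4)]
  = 0.3113 + 0.5000
  = 0.8113 bits
H(U,V) = -[(3/4)·log₂(3/4) + (1/4)·log₂(1/4)]
  = 0.3113 + 0.5000
  = 0.8113 bits
I(U;V) = H(U) + H(V) - H(U,V) = 0.8113 + 0.8113 - 0.8113 = 0.8113 bits > 0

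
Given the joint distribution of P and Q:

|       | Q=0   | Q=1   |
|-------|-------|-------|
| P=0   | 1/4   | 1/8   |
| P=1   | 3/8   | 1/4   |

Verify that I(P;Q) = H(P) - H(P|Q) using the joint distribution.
Left side, from I(P;Q) = H(P) + H(Q) - H(P,Q):
Marginal P(P) (row sums):
  P(P=0) = 1/4 + 1/8 = 3/8
  P(P=1) = 3/8 + 1/4 = 5/8
Marginal P(Q) (column sums):
  P(Q=0) = 1/4 + 3/8 = 5/8
  P(Q=1) = 1/8 + 1/4 = 3/8

H(P) = -[(3/8)·log₂(3/8) + (5/8)·log₂(5/8)]
  = 0.5306 + 0.4238
  = 0.9544 bits
H(Q) = -[(5/8)·log₂(5/8) + (3/8)·log₂(3/8)]
  = 0.4238 + 0.5306
  = 0.9544 bits
H(P,Q) = -[(1/4)·log₂(1/4) + (1/8)·log₂(1/8) + (3/8)·log₂(3/8) + (1/4)·log₂(1/4)]
  = 0.5000 + 0.3750 + 0.5306 + 0.5000
  = 1.9056 bits

I(P;Q) = H(P) + H(Q) - H(P,Q)
  = 0.9544 + 0.9544 - 1.9056
  = 0.0032 bits

Right side, with H(P|Q) computed directly from the conditional probabilities:
H(P|Q) = -Σ P(P,Q)·log₂ P(P|Q), where P(P|Q) = P(P,Q) / P(Q)
  (P=0,Q=0): P(P|Q) = (1/4)/(5/8) = 2/5;  -(1/4)·log₂(2/5) = 0.3305
  (P=0,Q=1): P(P|Q) = (1/8)/(3/8) = 1/3;  -(1/8)·log₂(1/3) = 0.1981
  (P=1,Q=0): P(P|Q) = (3/8)/(5/8) = 3/5;  -(3/8)·log₂(3/5) = 0.2764
  (P=1,Q=1): P(P|Q) = (1/4)/(3/8) = 2/3;  -(1/4)·log₂(2/3) = 0.1462
H(P|Q) = 0.3305 + 0.1981 + 0.2764 + 0.1462
  = 0.9512 bits
H(P) - H(P|Q) = 0.9544 - 0.9512 = 0.0032 bits

Both sides equal 0.0032 bits, so I(P;Q) = H(P) - H(P|Q) ✓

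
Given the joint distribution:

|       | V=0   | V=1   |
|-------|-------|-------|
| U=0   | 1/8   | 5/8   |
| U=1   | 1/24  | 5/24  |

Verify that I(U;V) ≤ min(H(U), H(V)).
Marginal P(U) (row sums):
  P(U=0) = 1/8 + 5/8 = 3/4
  P(U=1) = 1/24 + 5/24 = 1/4
Marginal P(V) (column sums):
  P(V=0) = 1/8 + 1/24 = 1/6
  P(V=1) = 5/8 + 5/24 = 5/6

H(U) = -[(3/4)·log₂(3/4) + (1/4)·log₂(1/4)]
  = 0.3113 + 0.5000
  = 0.8113 bits
H(V) = -[(1/6)·log₂(1/6) + (5/6)·log₂(5/6)]
  = 0.4308 + 0.2192
  = 0.6500 bits
H(U,V) = -[(1/8)·log₂(1/8) + (5/8)·log₂(5/8) + (1/24)·log₂(1/24) + (5/24)·log₂(5/24)]
  = 0.3750 + 0.4238 + 0.1910 + 0.4715
  = 1.4613 bits

I(U;V) = H(U) + H(V) - H(U,V)
  = 0.8113 + 0.6500 - 1.4613
  = 0.0000 bits

min(H(U), H(V)) = min(0.8113, 0.6500) = 0.6500 bits
Since 0.0000 ≤ 0.6500, the bound is satisfied ✓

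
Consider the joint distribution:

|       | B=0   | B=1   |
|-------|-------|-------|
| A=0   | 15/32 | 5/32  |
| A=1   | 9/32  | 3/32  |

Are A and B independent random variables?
Marginal P(A) (row sums):
  P(A=0) = 15/32 + 5/32 = 5/8
  P(A=1) = 9/32 + 3/32 = 3/8
Marginal P(B) (column sums):
  P(B=0) = 15/32 + 9/32 = 3/4
  P(B=1) = 5/32 + 3/32 = 1/4

A and B are independent iff P(A=i,B=j) = P(A=i)·P(B=j) for every cell.
  P(A=0)·P(B=0) = 5/8 × 3/4 = 15/32 = P(A=0,B=0) ✓
  P(A=0)·P(B=1) = 5/8 × 1/4 = 5/32 = P(A=0,B=1) ✓
  P(A=1)·P(B=0) = 3/8 × 3/4 = 9/32 = P(A=1,B=0) ✓
  P(A=1)·P(B=1) = 3/8 × 1/4 = 3/32 = P(A=1,B=1) ✓

Yes, A and B are independent: every cell factors, so I(A;B) = 0 bits.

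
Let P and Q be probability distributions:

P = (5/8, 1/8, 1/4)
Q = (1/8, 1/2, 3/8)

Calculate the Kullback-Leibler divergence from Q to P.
D(P||Q) = Σ P(i) log₂(P(i)/Q(i))
  i=0: (5/8) × log₂((5/8)/(1/8)) = (5/8) × log₂(5) = 1.4512
  i=1: (1/8) × log₂((1/8)/(1/2)) = (1/8) × log₂(1/4) = -0.2500
  i=2: (1/4) × log₂((1/4)/(3/8)) = (1/4) × log₂(2/3) = -0.1462
D(P||Q) = 1.4512 - 0.2500 - 0.1462
  = 1.0550 bits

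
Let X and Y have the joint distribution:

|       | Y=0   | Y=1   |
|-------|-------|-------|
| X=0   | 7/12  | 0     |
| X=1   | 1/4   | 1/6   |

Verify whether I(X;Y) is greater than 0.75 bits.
Marginal P(X) (row sums):
  P(X=0) = 7/12 + 0 = 7/12
  P(X=1) = 1/4 + 1/6 = 5/12
Marginal P(Y) (column sums):
  P(Y=0) = 7/12 + 1/4 = 5/6
  P(Y=1) = 0 + 1/6 = 1/6

H(X) = -[(7/12)·log₂(7/12) + (5/12)·log₂(5/12)]
  = 0.4536 + 0.5263
  = 0.9799 bits
H(Y) = -[(5/6)·log₂(5/6) + (1/6)·log₂(1/6)]
  = 0.2192 + 0.4308
  = 0.6500 bits
H(X,Y) = -[(7/12)·log₂(7/12) + (1/4)·log₂(1/4) + (1/6)·log₂(1/6)]
  = 0.4536 + 0.5000 + 0.4308
  = 1.3844 bits

I(X;Y) = H(X) + H(Y) - H(X,Y)
  = 0.9799 + 0.6500 - 1.3844
  = 0.2455 bits

No. I(X;Y) = 0.2455 bits, which is ≤ 0.75 bits.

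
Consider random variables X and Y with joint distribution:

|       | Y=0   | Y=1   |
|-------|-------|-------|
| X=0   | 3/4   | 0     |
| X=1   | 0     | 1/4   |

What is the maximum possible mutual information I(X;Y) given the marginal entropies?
The upper bound on mutual information is I(X;Y) ≤ min(H(X), H(Y)).

Marginal P(X) (row sums):
  P(X=0) = 3/4 + 0 = 3/4
  P(X=1) = 0 + 1/4 = 1/4
Marginal P(Y) (column sums):
  P(Y=0) = 3/4 + 0 = 3/4
  P(Y=1) = 0 + 1/4 = 1/4

H(X) = -[(3/4)·log₂(3/4) + (1/4)·log₂(1/4)]
  = 0.3113 + 0.5000
  = 0.8113 bits
H(Y) = -[(3/4)·log₂(3/4) + (1/4)·log₂(1/4)]
  = 0.3113 + 0.5000
  = 0.8113 bits

Maximum possible I(X;Y) = min(0.8113, 0.8113) = 0.8113 bits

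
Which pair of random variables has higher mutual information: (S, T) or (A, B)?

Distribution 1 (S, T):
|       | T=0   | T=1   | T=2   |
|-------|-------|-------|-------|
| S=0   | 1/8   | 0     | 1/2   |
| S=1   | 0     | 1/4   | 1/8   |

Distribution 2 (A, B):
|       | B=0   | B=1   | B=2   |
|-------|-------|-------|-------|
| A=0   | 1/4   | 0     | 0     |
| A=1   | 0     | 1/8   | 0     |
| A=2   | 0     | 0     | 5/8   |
Distribution 1 (S, T):
Marginal P(S) (row sums):
  P(S=0) = 1/8 + 0 + 1/2 = 5/8
  P(S=1) = 0 + 1/4 + 1/8 = 3/8
Marginal P(T) (column sums):
  P(T=0) = 1/8 + 0 = 1/8
  P(T=1) = 0 + 1/4 = 1/4
  P(T=2) = 1/2 + 1/8 = 5/8

H(S) = -[(5/8)·log₂(5/8) + (3/8)·log₂(3/8)]
  = 0.4238 + 0.5306
  = 0.9544 bits
H(T) = -[(1/8)·log₂(1/8) + (1/4)·log₂(1/4) + (5/8)·log₂(5/8)]
  = 0.3750 + 0.5000 + 0.4238
  = 1.2988 bits
H(S,T) = -[(1/8)·log₂(1/8) + (1/2)·log₂(1/2) + (1/4)·log₂(1/4) + (1/8)·log₂(1/8)]
  = 0.3750 + 0.5000 + 0.5000 + 0.3750
  = 1.7500 bits

I(S;T) = H(S) + H(T) - H(S,T)
  = 0.9544 + 1.2988 - 1.7500
  = 0.5032 bits

Distribution 2 (A, B):
Marginal P(A) (row sums):
  P(A=0) = 1/4 + 0 + 0 = 1/4
  P(A=1) = 0 + 1/8 + 0 = 1/8
  P(A=2) = 0 + 0 + 5/8 = 5/8
Marginal P(B) (column sums):
  P(B=0) = 1/4 + 0 + 0 = 1/4
  P(B=1) = 0 + 1/8 + 0 = 1/8
  P(B=2) = 0 + 0 + 5/8 = 5/8

H(A) = -[(1/4)·log₂(1/4) + (1/8)·log₂(1/8) + (5/8)·log₂(5/8)]
  = 0.5000 + 0.3750 + 0.4238
  = 1.2988 bits
H(B) = -[(1/4)·log₂(1/4) + (1/8)·log₂(1/8) + (5/8)·log₂(5/8)]
  = 0.5000 + 0.3750 + 0.4238
  = 1.2988 bits
H(A,B) = -[(1/4)·log₂(1/4) + (1/8)·log₂(1/8) + (5/8)·log₂(5/8)]
  = 0.5000 + 0.3750 + 0.4238
  = 1.2988 bits

I(A;B) = H(A) + H(B) - H(A,B)
  = 1.2988 + 1.2988 - 1.2988
  = 1.2988 bits

I(A;B) = 1.2988 bits > I(S;T) = 0.5032 bits, so (A, B) has the higher mutual information (stronger dependence).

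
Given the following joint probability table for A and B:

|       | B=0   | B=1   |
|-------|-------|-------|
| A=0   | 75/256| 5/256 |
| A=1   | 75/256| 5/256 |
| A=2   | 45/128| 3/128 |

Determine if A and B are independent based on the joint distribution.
Marginal P(A) (row sums):
  P(A=0) = 75/256 + 5/256 = 5/16
  P(A=1) = 75/256 + 5/256 = 5/16
  P(A=2) = 45/128 + 3/128 = 3/8
Marginal P(B) (column sums):
  P(B=0) = 75/256 + 75/256 + 45/128 = 15/16
  P(B=1) = 5/256 + 5/256 + 3/128 = 1/16

A and B are independent iff P(A=i,B=j) = P(A=i)·P(B=j) for every cell.
  P(A=0)·P(B=0) = 5/16 × 15/16 = 75/256 = P(A=0,B=0) ✓
  P(A=0)·P(B=1) = 5/16 × 1/16 = 5/256 = P(A=0,B=1) ✓
  P(A=1)·P(B=0) = 5/16 × 15/16 = 75/256 = P(A=1,B=0) ✓
  P(A=1)·P(B=1) = 5/16 × 1/16 = 5/256 = P(A=1,B=1) ✓
  P(A=2)·P(B=0) = 3/8 × 15/16 = 45/128 = P(A=2,B=0) ✓
  P(A=2)·P(B=1) = 3/8 × 1/16 = 3/128 = P(A=2,B=1) ✓

Yes, A and B are independent: every cell factors, so I(A;B) = 0 bits.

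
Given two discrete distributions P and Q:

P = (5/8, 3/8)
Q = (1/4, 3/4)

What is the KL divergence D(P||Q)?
D(P||Q) = Σ P(i) log₂(P(i)/Q(i))
  i=0: (5/8) × log₂((5/8)/(1/4)) = (5/8) × log₂(5/2) = 0.8262
  i=1: (3/8) × log₂((3/8)/(3/4)) = (3/8) × log₂(1/2) = -0.3750
D(P||Q) = 0.8262 - 0.3750
  = 0.4512 bits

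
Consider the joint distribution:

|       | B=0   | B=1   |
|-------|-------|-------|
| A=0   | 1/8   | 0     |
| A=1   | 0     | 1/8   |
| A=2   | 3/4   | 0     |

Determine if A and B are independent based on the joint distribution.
Marginal P(A) (row sums):
  P(A=0) = 1/8 + 0 = 1/8
  P(A=1) = 0 + 1/8 = 1/8
  P(A=2) = 3/4 + 0 = 3/4
Marginal P(B) (column sums):
  P(B=0) = 1/8 + 0 + 3/4 = 7/8
  P(B=1) = 0 + 1/8 + 0 = 1/8

A and B are independent iff P(A=i,B=j) = P(A=i)·P(B=j) for every cell.
  P(A=0)·P(B=0) = 1/8 × 7/8 = 7/64, but P(A=0,B=0) = 1/8 ✗

No, A and B are not independent. Quantitatively, I(A;B) > 0:

H(A) = -[(1/8)·log₂(1/8) + (1/8)·log₂(1/8) + (3/4)·log₂(3/4)]
  = 0.3750 + 0.3750 + 0.3113
  = 1.0613 bits
H(B) = -[(7/8)·log₂(7/8) + (1/8)·log₂(1/8)]
  = 0.1686 + 0.3750
  = 0.5436 bits
H(A,B) = -[(1/8)·log₂(1/8) + (1/8)·log₂(1/8) + (3/4)·log₂(3/4)]
  = 0.3750 + 0.3750 + 0.3113
  = 1.0613 bits
I(A;B) = H(A) + H(B) - H(A,B) = 1.0613 + 0.5436 - 1.0613 = 0.5436 bits > 0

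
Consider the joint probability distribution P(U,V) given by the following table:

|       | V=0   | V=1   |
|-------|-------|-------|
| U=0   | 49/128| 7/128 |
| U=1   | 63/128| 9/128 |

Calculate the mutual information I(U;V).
Marginal P(U) (row sums):
  P(U=0) = 49/128 + 7/128 = 7/16
  P(U=1) = 63/128 + 9/128 = 9/16
Marginal P(V) (column sums):
  P(V=0) = 49/128 + 63/128 = 7/8
  P(V=1) = 7/128 + 9/128 = 1/8

H(U) = -[(7/16)·log₂(7/16) + (9/16)·log₂(9/16)]
  = 0.5218 + 0.4669
  = 0.9887 bits
H(V) = -[(7/8)·log₂(7/8) + (1/8)·log₂(1/8)]
  = 0.1686 + 0.3750
  = 0.5436 bits
H(U,V) = -[(49/128)·log₂(49/128) + (7/128)·log₂(7/128) + (63/128)·log₂(63/128) + (9/128)·log₂(9/128)]
  = 0.5303 + 0.2293 + 0.5034 + 0.2693
  = 1.5323 bits

I(U;V) = H(U) + H(V) - H(U,V)
  = 0.9887 + 0.5436 - 1.5323
  = 0.0000 bits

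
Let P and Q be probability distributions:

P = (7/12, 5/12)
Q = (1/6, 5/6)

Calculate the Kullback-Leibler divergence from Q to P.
D(P||Q) = Σ P(i) log₂(P(i)/Q(i))
  i=0: (7/12) × log₂((7/12)/(1/6)) = (7/12) × log₂(7/2) = 1.0543
  i=1: (5/12) × log₂((5/12)/(5/6)) = (5/12) × log₂(1/2) = -0.4167
D(P||Q) = 1.0543 - 0.4167
  = 0.6376 bits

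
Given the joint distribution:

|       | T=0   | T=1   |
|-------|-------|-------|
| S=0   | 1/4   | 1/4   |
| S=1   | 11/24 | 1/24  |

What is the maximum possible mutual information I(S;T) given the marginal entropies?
The upper bound on mutual information is I(S;T) ≤ min(H(S), H(T)).

Marginal P(S) (row sums):
  P(S=0) = 1/4 + 1/4 = 1/2
  P(S=1) = 11/24 + 1/24 = 1/2
Marginal P(T) (column sums):
  P(T=0) = 1/4 + 11/24 = 17/24
  P(T=1) = 1/4 + 1/24 = 7/24

H(S) = -[(1/2)·log₂(1/2) + (1/2)·log₂(1/2)]
  = 0.5000 + 0.5000
  = 1.0000 bits
H(T) = -[(17/24)·log₂(17/24) + (7/24)·log₂(7/24)]
  = 0.3524 + 0.5185
  = 0.8709 bits

Maximum possible I(S;T) = min(1.0000, 0.8709) = 0.8709 bits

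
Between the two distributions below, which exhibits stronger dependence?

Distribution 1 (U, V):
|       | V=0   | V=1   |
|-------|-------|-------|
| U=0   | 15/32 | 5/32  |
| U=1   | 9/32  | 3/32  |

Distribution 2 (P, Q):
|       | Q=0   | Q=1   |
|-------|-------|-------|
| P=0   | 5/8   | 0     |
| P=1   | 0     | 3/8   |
Distribution 1 (U, V):
Marginal P(U) (row sums):
  P(U=0) = 15/32 + 5/32 = 5/8
  P(U=1) = 9/32 + 3/32 = 3/8
Marginal P(V) (column sums):
  P(V=0) = 15/32 + 9/32 = 3/4
  P(V=1) = 5/32 + 3/32 = 1/4

H(U) = -[(5/8)·log₂(5/8) + (3/8)·log₂(3/8)]
  = 0.4238 + 0.5306
  = 0.9544 bits
H(V) = -[(3/4)·log₂(3/4) + (1/4)·log₂(1/4)]
  = 0.3113 + 0.5000
  = 0.8113 bits
H(U,V) = -[(15/32)·log₂(15/32) + (5/32)·log₂(5/32) + (9/32)·log₂(9/32) + (3/32)·log₂(3/32)]
  = 0.5124 + 0.4184 + 0.5147 + 0.3202
  = 1.7657 bits

I(U;V) = H(U) + H(V) - H(U,V)
  = 0.9544 + 0.8113 - 1.7657
  = 0.0000 bits

Distribution 2 (P, Q):
Marginal P(P) (row sums):
  P(P=0) = 5/8 + 0 = 5/8
  P(P=1) = 0 + 3/8 = 3/8
Marginal P(Q) (column sums):
  P(Q=0) = 5/8 + 0 = 5/8
  P(Q=1) = 0 + 3/8 = 3/8

H(P) = -[(5/8)·log₂(5/8) + (3/8)·log₂(3/8)]
  = 0.4238 + 0.5306
  = 0.9544 bits
H(Q) = -[(5/8)·log₂(5/8) + (3/8)·log₂(3/8)]
  = 0.4238 + 0.5306
  = 0.9544 bits
H(P,Q) = -[(5/8)·log₂(5/8) + (3/8)·log₂(3/8)]
  = 0.4238 + 0.5306
  = 0.9544 bits

I(P;Q) = H(P) + H(Q) - H(P,Q)
  = 0.9544 + 0.9544 - 0.9544
  = 0.9544 bits

I(P;Q) = 0.9544 bits > I(U;V) = 0.0000 bits, so (P, Q) has the higher mutual information (stronger dependence).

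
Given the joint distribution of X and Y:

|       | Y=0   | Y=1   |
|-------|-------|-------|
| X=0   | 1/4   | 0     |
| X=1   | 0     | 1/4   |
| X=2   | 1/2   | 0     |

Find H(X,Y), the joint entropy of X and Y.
H(X,Y) = -Σ P(X,Y) log₂ P(X,Y), summed over the non-zero cells:
H(X,Y) = -[(1/4)·log₂(1/4) + (1/4)·log₂(1/4) + (1/2)·log₂(1/2)]
  = 0.5000 + 0.5000 + 0.5000
  = 1.5000 bits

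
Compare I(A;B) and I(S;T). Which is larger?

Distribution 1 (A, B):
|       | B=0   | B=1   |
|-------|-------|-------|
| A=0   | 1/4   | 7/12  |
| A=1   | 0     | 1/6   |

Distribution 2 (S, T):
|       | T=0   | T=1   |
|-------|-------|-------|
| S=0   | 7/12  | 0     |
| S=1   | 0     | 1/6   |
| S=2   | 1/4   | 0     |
Distribution 1 (A, B):
Marginal P(A) (row sums):
  P(A=0) = 1/4 + 7/12 = 5/6
  P(A=1) = 0 + 1/6 = 1/6
Marginal P(B) (column sums):
  P(B=0) = 1/4 + 0 = 1/4
  P(B=1) = 7/12 + 1/6 = 3/4

H(A) = -[(5/6)·log₂(5/6) + (1/6)·log₂(1/6)]
  = 0.2192 + 0.4308
  = 0.6500 bits
H(B) = -[(1/4)·log₂(1/4) + (3/4)·log₂(3/4)]
  = 0.5000 + 0.3113
  = 0.8113 bits
H(A,B) = -[(1/4)·log₂(1/4) + (7/12)·log₂(7/12) + (1/6)·log₂(1/6)]
  = 0.5000 + 0.4536 + 0.4308
  = 1.3844 bits

I(A;B) = H(A) + H(B) - H(A,B)
  = 0.6500 + 0.8113 - 1.3844
  = 0.0769 bits

Distribution 2 (S, T):
Marginal P(S) (row sums):
  P(S=0) = 7/12 + 0 = 7/12
  P(S=1) = 0 + 1/6 = 1/6
  P(S=2) = 1/4 + 0 = 1/4
Marginal P(T) (column sums):
  P(T=0) = 7/12 + 0 + 1/4 = 5/6
  P(T=1) = 0 + 1/6 + 0 = 1/6

H(S) = -[(7/12)·log₂(7/12) + (1/6)·log₂(1/6) + (1/4)·log₂(1/4)]
  = 0.4536 + 0.4308 + 0.5000
  = 1.3844 bits
H(T) = -[(5/6)·log₂(5/6) + (1/6)·log₂(1/6)]
  = 0.2192 + 0.4308
  = 0.6500 bits
H(S,T) = -[(7/12)·log₂(7/12) + (1/6)·log₂(1/6) + (1/4)·log₂(1/4)]
  = 0.4536 + 0.4308 + 0.5000
  = 1.3844 bits

I(S;T) = H(S) + H(T) - H(S,T)
  = 1.3844 + 0.6500 - 1.3844
  = 0.6500 bits

I(S;T) = 0.6500 bits > I(A;B) = 0.0769 bits, so (S, T) has the higher mutual information (stronger dependence).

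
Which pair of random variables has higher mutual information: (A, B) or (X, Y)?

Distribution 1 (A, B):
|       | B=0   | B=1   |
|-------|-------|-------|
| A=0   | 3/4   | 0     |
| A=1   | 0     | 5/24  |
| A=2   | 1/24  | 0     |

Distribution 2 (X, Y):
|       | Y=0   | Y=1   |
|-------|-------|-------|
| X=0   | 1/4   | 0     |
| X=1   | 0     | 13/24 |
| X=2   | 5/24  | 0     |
Distribution 1 (A, B):
Marginal P(A) (row sums):
  P(A=0) = 3/4 + 0 = 3/4
  P(A=1) = 0 + 5/24 = 5/24
  P(A=2) = 1/24 + 0 = 1/24
Marginal P(B) (column sums):
  P(B=0) = 3/4 + 0 + 1/24 = 19/24
  P(B=1) = 0 + 5/24 + 0 = 5/24

H(A) = -[(3/4)·log₂(3/4) + (5/24)·log₂(5/24) + (1/24)·log₂(1/24)]
  = 0.3113 + 0.4715 + 0.1910
  = 0.9738 bits
H(B) = -[(19/24)·log₂(19/24) + (5/24)·log₂(5/24)]
  = 0.2668 + 0.4715
  = 0.7383 bits
H(A,B) = -[(3/4)·log₂(3/4) + (5/24)·log₂(5/24) + (1/24)·log₂(1/24)]
  = 0.3113 + 0.4715 + 0.1910
  = 0.9738 bits

I(A;B) = H(A) + H(B) - H(A,B)
  = 0.9738 + 0.7383 - 0.9738
  = 0.7383 bits

Distribution 2 (X, Y):
Marginal P(X) (row sums):
  P(X=0) = 1/4 + 0 = 1/4
  P(X=1) = 0 + 13/24 = 13/24
  P(X=2) = 5/24 + 0 = 5/24
Marginal P(Y) (column sums):
  P(Y=0) = 1/4 + 0 + 5/24 = 11/24
  P(Y=1) = 0 + 13/24 + 0 = 13/24

H(X) = -[(1/4)·log₂(1/4) + (13/24)·log₂(13/24) + (5/24)·log₂(5/24)]
  = 0.5000 + 0.4791 + 0.4715
  = 1.4506 bits
H(Y) = -[(11/24)·log₂(11/24) + (13/24)·log₂(13/24)]
  = 0.5159 + 0.4791
  = 0.9950 bits
H(X,Y) = -[(1/4)·log₂(1/4) + (13/24)·log₂(13/24) + (5/24)·log₂(5/24)]
  = 0.5000 + 0.4791 + 0.4715
  = 1.4506 bits

I(X;Y) = H(X) + H(Y) - H(X,Y)
  = 1.4506 + 0.9950 - 1.4506
  = 0.9950 bits

I(X;Y) = 0.9950 bits > I(A;B) = 0.7383 bits, so (X, Y) has the higher mutual information (stronger dependence).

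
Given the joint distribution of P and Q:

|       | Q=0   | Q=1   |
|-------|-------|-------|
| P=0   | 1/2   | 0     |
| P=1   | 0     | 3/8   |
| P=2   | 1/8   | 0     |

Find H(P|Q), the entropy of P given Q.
Marginal P(Q) (column sums):
  P(Q=0) = 1/2 + 0 + 1/8 = 5/8
  P(Q=1) = 0 + 3/8 + 0 = 3/8

H(P|Q) = -Σ P(P,Q)·log₂ P(P|Q), where P(P|Q) = P(P,Q) / P(Q)
  (cells with P(P,Q) = 0 contribute 0)
  (P=0,Q=0): P(P|Q) = (1/2)/(5/8) = 4/5;  -(1/2)·log₂(4/5) = 0.1610
  (P=1,Q=1): P(P|Q) = (3/8)/(3/8) = 1;  -(3/8)·log₂(1) = 0.0000
  (P=2,Q=0): P(P|Q) = (1/8)/(5/8) = 1/5;  -(1/8)·log₂(1/5) = 0.2902
H(P|Q) = 0.1610 + 0.0000 + 0.2902
  = 0.4512 bits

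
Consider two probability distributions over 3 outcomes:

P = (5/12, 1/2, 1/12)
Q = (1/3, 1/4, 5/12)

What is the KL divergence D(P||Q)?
D(P||Q) = Σ P(i) log₂(P(i)/Q(i))
  i=0: (5/12) × log₂((5/12)/(1/3)) = (5/12) × log₂(5/4) = 0.1341
  i=1: (1/2) × log₂((1/2)/(1/4)) = (1/2) × log₂(2) = 0.5000
  i=2: (1/12) × log₂((1/12)/(5/12)) = (1/12) × log₂(1/5) = -0.1935
D(P||Q) = 0.1341 + 0.5000 - 0.1935
  = 0.4406 bits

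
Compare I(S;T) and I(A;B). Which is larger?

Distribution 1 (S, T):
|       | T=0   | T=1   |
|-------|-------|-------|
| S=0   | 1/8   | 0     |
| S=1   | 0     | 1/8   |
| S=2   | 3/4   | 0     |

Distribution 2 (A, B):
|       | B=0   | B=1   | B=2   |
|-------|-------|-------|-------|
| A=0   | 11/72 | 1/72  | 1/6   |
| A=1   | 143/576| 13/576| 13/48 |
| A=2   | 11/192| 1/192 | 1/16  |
Distribution 1 (S, T):
Marginal P(S) (row sums):
  P(S=0) = 1/8 + 0 = 1/8
  P(S=1) = 0 + 1/8 = 1/8
  P(S=2) = 3/4 + 0 = 3/4
Marginal P(T) (column sums):
  P(T=0) = 1/8 + 0 + 3/4 = 7/8
  P(T=1) = 0 + 1/8 + 0 = 1/8

H(S) = -[(1/8)·log₂(1/8) + (1/8)·log₂(1/8) + (3/4)·log₂(3/4)]
  = 0.3750 + 0.3750 + 0.3113
  = 1.0613 bits
H(T) = -[(7/8)·log₂(7/8) + (1/8)·log₂(1/8)]
  = 0.1686 + 0.3750
  = 0.5436 bits
H(S,T) = -[(1/8)·log₂(1/8) + (1/8)·log₂(1/8) + (3/4)·log₂(3/4)]
  = 0.3750 + 0.3750 + 0.3113
  = 1.0613 bits

I(S;T) = H(S) + H(T) - H(S,T)
  = 1.0613 + 0.5436 - 1.0613
  = 0.5436 bits

Distribution 2 (A, B):
Marginal P(A) (row sums):
  P(A=0) = 11/72 + 1/72 + 1/6 = 1/3
  P(A=1) = 143/576 + 13/576 + 13/48 = 13/24
  P(A=2) = 11/192 + 1/192 + 1/16 = 1/8
Marginal P(B) (column sums):
  P(B=0) = 11/72 + 143/576 + 11/192 = 11/24
  P(B=1) = 1/72 + 13/576 + 1/192 = 1/24
  P(B=2) = 1/6 + 13/48 + 1/16 = 1/2

H(A) = -[(1/3)·log₂(1/3) + (13/24)·log₂(13/24) + (1/8)·log₂(1/8)]
  = 0.5283 + 0.4791 + 0.3750
  = 1.3824 bits
H(B) = -[(11/24)·log₂(11/24) + (1/24)·log₂(1/24) + (1/2)·log₂(1/2)]
  = 0.5159 + 0.1910 + 0.5000
  = 1.2069 bits
H(A,B) = -[(11/72)·log₂(11/72) + (1/72)·log₂(1/72) + (1/6)·log₂(1/6) + (143/576)·log₂(143/576) + (13/576)·log₂(13/576) + (13/48)·log₂(13/48) + (11/192)·log₂(11/192) + (1/192)·log₂(1/192) + (1/16)·log₂(1/16)]
  = 0.4141 + 0.0857 + 0.4308 + 0.4990 + 0.1234 + 0.5104 + 0.2364 + 0.0395 + 0.2500
  = 2.5893 bits

I(A;B) = H(A) + H(B) - H(A,B)
  = 1.3824 + 1.2069 - 2.5893
  = 0.0000 bits

I(S;T) = 0.5436 bits > I(A;B) = 0.0000 bits, so (S, T) has the higher mutual information (stronger dependence).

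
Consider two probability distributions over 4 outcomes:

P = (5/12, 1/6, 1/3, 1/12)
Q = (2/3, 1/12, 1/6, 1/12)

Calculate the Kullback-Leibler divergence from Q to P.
D(P||Q) = Σ P(i) log₂(P(i)/Q(i))
  i=0: (5/12) × log₂((5/12)/(2/3)) = (5/12) × log₂(5/8) = -0.2825
  i=1: (1/6) × log₂((1/6)/(1/12)) = (1/6) × log₂(2) = 0.1667
  i=2: (1/3) × log₂((1/3)/(1/6)) = (1/3) × log₂(2) = 0.3333
  i=3: (1/12) × log₂((1/12)/(1/12)) = (1/12) × log₂(1) = 0.0000
D(P||Q) = -0.2825 + 0.1667 + 0.3333 + 0.0000
  = 0.2175 bits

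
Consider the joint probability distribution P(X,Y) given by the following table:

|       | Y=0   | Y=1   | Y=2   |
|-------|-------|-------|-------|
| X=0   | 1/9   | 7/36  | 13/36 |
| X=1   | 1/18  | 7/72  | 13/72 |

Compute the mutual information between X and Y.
Marginal P(X) (row sums):
  P(X=0) = 1/9 + 7/36 + 13/36 = 2/3
  P(X=1) = 1/18 + 7/72 + 13/72 = 1/3
Marginal P(Y) (column sums):
  P(Y=0) = 1/9 + 1/18 = 1/6
  P(Y=1) = 7/36 + 7/72 = 7/24
  P(Y=2) = 13/36 + 13/72 = 13/24

H(X) = -[(2/3)·log₂(2/3) + (1/3)·log₂(1/3)]
  = 0.3900 + 0.5283
  = 0.9183 bits
H(Y) = -[(1/6)·log₂(1/6) + (7/24)·log₂(7/24) + (13/24)·log₂(13/24)]
  = 0.4308 + 0.5185 + 0.4791
  = 1.4284 bits
H(X,Y) = -[(1/9)·log₂(1/9) + (7/36)·log₂(7/36) + (13/36)·log₂(13/36) + (1/18)·log₂(1/18) + (7/72)·log₂(7/72) + (13/72)·log₂(13/72)]
  = 0.3522 + 0.4594 + 0.5306 + 0.2317 + 0.3269 + 0.4459
  = 2.3467 bits

I(X;Y) = H(X) + H(Y) - H(X,Y)
  = 0.9183 + 1.4284 - 2.3467
  = 0.0000 bits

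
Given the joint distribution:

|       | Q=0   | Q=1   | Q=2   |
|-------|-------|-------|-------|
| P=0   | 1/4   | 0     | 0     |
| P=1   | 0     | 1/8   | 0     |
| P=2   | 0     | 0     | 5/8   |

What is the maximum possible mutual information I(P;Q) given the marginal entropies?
The upper bound on mutual information is I(P;Q) ≤ min(H(P), H(Q)).

Marginal P(P) (row sums):
  P(P=0) = 1/4 + 0 + 0 = 1/4
  P(P=1) = 0 + 1/8 + 0 = 1/8
  P(P=2) = 0 + 0 + 5/8 = 5/8
Marginal P(Q) (column sums):
  P(Q=0) = 1/4 + 0 + 0 = 1/4
  P(Q=1) = 0 + 1/8 + 0 = 1/8
  P(Q=2) = 0 + 0 + 5/8 = 5/8

H(P) = -[(1/4)·log₂(1/4) + (1/8)·log₂(1/8) + (5/8)·log₂(5/8)]
  = 0.5000 + 0.3750 + 0.4238
  = 1.2988 bits
H(Q) = -[(1/4)·log₂(1/4) + (1/8)·log₂(1/8) + (5/8)·log₂(5/8)]
  = 0.5000 + 0.3750 + 0.4238
  = 1.2988 bits

Maximum possible I(P;Q) = min(1.2988, 1.2988) = 1.2988 bits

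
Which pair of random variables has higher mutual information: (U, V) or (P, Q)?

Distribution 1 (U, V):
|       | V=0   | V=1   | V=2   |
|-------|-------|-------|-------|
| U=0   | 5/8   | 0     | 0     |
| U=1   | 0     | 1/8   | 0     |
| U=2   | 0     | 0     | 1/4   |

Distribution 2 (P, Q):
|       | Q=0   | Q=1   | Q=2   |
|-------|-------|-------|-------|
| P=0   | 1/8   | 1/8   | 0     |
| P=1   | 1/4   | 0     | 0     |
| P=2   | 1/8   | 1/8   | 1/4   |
Distribution 1 (U, V):
Marginal P(U) (row sums):
  P(U=0) = 5/8 + 0 + 0 = 5/8
  P(U=1) = 0 + 1/8 + 0 = 1/8
  P(U=2) = 0 + 0 + 1/4 = 1/4
Marginal P(V) (column sums):
  P(V=0) = 5/8 + 0 + 0 = 5/8
  P(V=1) = 0 + 1/8 + 0 = 1/8
  P(V=2) = 0 + 0 + 1/4 = 1/4

H(U) = -[(5/8)·log₂(5/8) + (1/8)·log₂(1/8) + (1/4)·log₂(1/4)]
  = 0.4238 + 0.3750 + 0.5000
  = 1.2988 bits
H(V) = -[(5/8)·log₂(5/8) + (1/8)·log₂(1/8) + (1/4)·log₂(1/4)]
  = 0.4238 + 0.3750 + 0.5000
  = 1.2988 bits
H(U,V) = -[(5/8)·log₂(5/8) + (1/8)·log₂(1/8) + (1/4)·log₂(1/4)]
  = 0.4238 + 0.3750 + 0.5000
  = 1.2988 bits

I(U;V) = H(U) + H(V) - H(U,V)
  = 1.2988 + 1.2988 - 1.2988
  = 1.2988 bits

Distribution 2 (P, Q):
Marginal P(P) (row sums):
  P(P=0) = 1/8 + 1/8 + 0 = 1/4
  P(P=1) = 1/4 + 0 + 0 = 1/4
  P(P=2) = 1/8 + 1/8 + 1/4 = 1/2
Marginal P(Q) (column sums):
  P(Q=0) = 1/8 + 1/4 + 1/8 = 1/2
  P(Q=1) = 1/8 + 0 + 1/8 = 1/4
  P(Q=2) = 0 + 0 + 1/4 = 1/4

H(P) = -[(1/4)·log₂(1/4) + (1/4)·log₂(1/4) + (1/2)·log₂(1/2)]
  = 0.5000 + 0.5000 + 0.5000
  = 1.5000 bits
H(Q) = -[(1/2)·log₂(1/2) + (1/4)·log₂(1/4) + (1/4)·log₂(1/4)]
  = 0.5000 + 0.5000 + 0.5000
  = 1.5000 bits
H(P,Q) = -[(1/8)·log₂(1/8) + (1/8)·log₂(1/8) + (1/4)·log₂(1/4) + (1/8)·log₂(1/8) + (1/8)·log₂(1/8) + (1/4)·log₂(1/4)]
  = 0.3750 + 0.3750 + 0.5000 + 0.3750 + 0.3750 + 0.5000
  = 2.5000 bits

I(P;Q) = H(P) + H(Q) - H(P,Q)
  = 1.5000 + 1.5000 - 2.5000
  = 0.5000 bits

I(U;V) = 1.2988 bits > I(P;Q) = 0.5000 bits, so (U, V) has the higher mutual information (stronger dependence).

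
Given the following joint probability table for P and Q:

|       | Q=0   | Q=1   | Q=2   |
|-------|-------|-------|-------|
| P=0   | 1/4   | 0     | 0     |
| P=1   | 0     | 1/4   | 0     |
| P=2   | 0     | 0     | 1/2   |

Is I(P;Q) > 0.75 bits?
Marginal P(P) (row sums):
  P(P=0) = 1/4 + 0 + 0 = 1/4
  P(P=1) = 0 + 1/4 + 0 = 1/4
  P(P=2) = 0 + 0 + 1/2 = 1/2
Marginal P(Q) (column sums):
  P(Q=0) = 1/4 + 0 + 0 = 1/4
  P(Q=1) = 0 + 1/4 + 0 = 1/4
  P(Q=2) = 0 + 0 + 1/2 = 1/2

H(P) = -[(1/4)·log₂(1/4) + (1/4)·log₂(1/4) + (1/2)·log₂(1/2)]
  = 0.5000 + 0.5000 + 0.5000
  = 1.5000 bits
H(Q) = -[(1/4)·log₂(1/4) + (1/4)·log₂(1/4) + (1/2)·log₂(1/2)]
  = 0.5000 + 0.5000 + 0.5000
  = 1.5000 bits
H(P,Q) = -[(1/4)·log₂(1/4) + (1/4)·log₂(1/4) + (1/2)·log₂(1/2)]
  = 0.5000 + 0.5000 + 0.5000
  = 1.5000 bits

I(P;Q) = H(P) + H(Q) - H(P,Q)
  = 1.5000 + 1.5000 - 1.5000
  = 1.5000 bits

Yes. I(P;Q) = 1.5000 bits, which is > 0.75 bits.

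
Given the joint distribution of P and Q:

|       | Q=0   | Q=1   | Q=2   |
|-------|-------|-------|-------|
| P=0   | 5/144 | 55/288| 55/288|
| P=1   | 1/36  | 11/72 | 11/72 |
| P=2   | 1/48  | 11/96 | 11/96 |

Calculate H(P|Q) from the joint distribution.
Marginal P(Q) (column sums):
  P(Q=0) = 5/144 + 1/36 + 1/48 = 1/12
  P(Q=1) = 55/288 + 11/72 + 11/96 = 11/24
  P(Q=2) = 55/288 + 11/72 + 11/96 = 11/24

H(P|Q) = -Σ P(P,Q)·log₂ P(P|Q), where P(P|Q) = P(P,Q) / P(Q)
  (P=0,Q=0): P(P|Q) = (5/144)/(1/12) = 5/12;  -(5/144)·log₂(5/12) = 0.0439
  (P=0,Q=1): P(P|Q) = (55/288)/(11/24) = 5/12;  -(55/288)·log₂(5/12) = 0.2412
  (P=0,Q=2): P(P|Q) = (55/288)/(11/24) = 5/12;  -(55/288)·log₂(5/12) = 0.2412
  (P=1,Q=0): P(P|Q) = (1/36)/(1/12) = 1/3;  -(1/36)·log₂(1/3) = 0.0440
  (P=1,Q=1): P(P|Q) = (11/72)/(11/24) = 1/3;  -(11/72)·log₂(1/3) = 0.2421
  (P=1,Q=2): P(P|Q) = (11/72)/(11/24) = 1/3;  -(11/72)·log₂(1/3) = 0.2421
  (P=2,Q=0): P(P|Q) = (1/48)/(1/12) = 1/4;  -(1/48)·log₂(1/4) = 0.0417
  (P=2,Q=1): P(P|Q) = (11/96)/(11/24) = 1/4;  -(11/96)·log₂(1/4) = 0.2292
  (P=2,Q=2): P(P|Q) = (11/96)/(11/24) = 1/4;  -(11/96)·log₂(1/4) = 0.2292
H(P|Q) = 0.0439 + 0.2412 + 0.2412 + 0.0440 + 0.2421 + 0.2421 + 0.0417 + 0.2292 + 0.2292
  = 1.5546 bits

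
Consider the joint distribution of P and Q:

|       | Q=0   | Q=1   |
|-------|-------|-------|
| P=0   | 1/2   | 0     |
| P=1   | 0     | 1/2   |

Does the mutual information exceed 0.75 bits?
Marginal P(P) (row sums):
  P(P=0) = 1/2 + 0 = 1/2
  P(P=1) = 0 + 1/2 = 1/2
Marginal P(Q) (column sums):
  P(Q=0) = 1/2 + 0 = 1/2
  P(Q=1) = 0 + 1/2 = 1/2

H(P) = -[(1/2)·log₂(1/2) + (1/2)·log₂(1/2)]
  = 0.5000 + 0.5000
  = 1.0000 bits
H(Q) = -[(1/2)·log₂(1/2) + (1/2)·log₂(1/2)]
  = 0.5000 + 0.5000
  = 1.0000 bits
H(P,Q) = -[(1/2)·log₂(1/2) + (1/2)·log₂(1/2)]
  = 0.5000 + 0.5000
  = 1.0000 bits

I(P;Q) = H(P) + H(Q) - H(P,Q)
  = 1.0000 + 1.0000 - 1.0000
  = 1.0000 bits

Yes. I(P;Q) = 1.0000 bits, which is > 0.75 bits.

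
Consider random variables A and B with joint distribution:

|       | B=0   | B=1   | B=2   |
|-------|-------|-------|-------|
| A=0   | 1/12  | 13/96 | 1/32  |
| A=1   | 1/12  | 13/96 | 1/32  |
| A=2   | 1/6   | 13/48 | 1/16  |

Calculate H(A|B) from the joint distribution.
Marginal P(B) (column sums):
  P(B=0) = 1/12 + 1/12 + 1/6 = 1/3
  P(B=1) = 13/96 + 13/96 + 13/48 = 13/24
  P(B=2) = 1/32 + 1/32 + 1/16 = 1/8

H(A|B) = -Σ P(A,B)·log₂ P(A|B), where P(A|B) = P(A,B) / P(B)
  (A=0,B=0): P(A|B) = (1/12)/(1/3) = 1/4;  -(1/12)·log₂(1/4) = 0.1667
  (A=0,B=1): P(A|B) = (13/96)/(13/24) = 1/4;  -(13/96)·log₂(1/4) = 0.2708
  (A=0,B=2): P(A|B) = (1/32)/(1/8) = 1/4;  -(1/32)·log₂(1/4) = 0.0625
  (A=1,B=0): P(A|B) = (1/12)/(1/3) = 1/4;  -(1/12)·log₂(1/4) = 0.1667
  (A=1,B=1): P(A|B) = (13/96)/(13/24) = 1/4;  -(13/96)·log₂(1/4) = 0.2708
  (A=1,B=2): P(A|B) = (1/32)/(1/8) = 1/4;  -(1/32)·log₂(1/4) = 0.0625
  (A=2,B=0): P(A|B) = (1/6)/(1/3) = 1/2;  -(1/6)·log₂(1/2) = 0.1667
  (A=2,B=1): P(A|B) = (13/48)/(13/24) = 1/2;  -(13/48)·log₂(1/2) = 0.2708
  (A=2,B=2): P(A|B) = (1/16)/(1/8) = 1/2;  -(1/16)·log₂(1/2) = 0.0625
H(A|B) = 0.1667 + 0.2708 + 0.0625 + 0.1667 + 0.2708 + 0.0625 + 0.1667 + 0.2708 + 0.0625
  = 1.5000 bits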